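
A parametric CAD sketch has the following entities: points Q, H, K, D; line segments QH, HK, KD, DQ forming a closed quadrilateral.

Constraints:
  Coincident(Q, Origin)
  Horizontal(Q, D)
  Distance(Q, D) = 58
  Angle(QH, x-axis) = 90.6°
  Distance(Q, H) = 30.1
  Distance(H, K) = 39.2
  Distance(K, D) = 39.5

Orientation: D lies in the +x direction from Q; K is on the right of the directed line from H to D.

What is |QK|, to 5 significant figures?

19.179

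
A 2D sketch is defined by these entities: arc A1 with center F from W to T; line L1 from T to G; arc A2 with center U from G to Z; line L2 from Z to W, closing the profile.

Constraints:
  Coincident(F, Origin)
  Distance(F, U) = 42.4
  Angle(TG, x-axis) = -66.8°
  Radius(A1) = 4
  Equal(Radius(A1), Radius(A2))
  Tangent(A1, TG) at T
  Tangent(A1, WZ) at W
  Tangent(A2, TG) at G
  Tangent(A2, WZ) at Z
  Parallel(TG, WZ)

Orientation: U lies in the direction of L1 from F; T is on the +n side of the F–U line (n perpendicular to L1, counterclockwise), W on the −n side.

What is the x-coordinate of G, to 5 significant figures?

20.380

Tangency of A1 to both parallel lines with radius 4.0 puts T and W at F ± 4.0·n: T = (3.6765, 1.5758), W = (-3.6765, -1.5758). Equal radii place G and Z the same way about U: G = U + 4.0·n = (20.380, -37.396), Z = U − 4.0·n = (13.027, -40.547). So G.x = 20.380.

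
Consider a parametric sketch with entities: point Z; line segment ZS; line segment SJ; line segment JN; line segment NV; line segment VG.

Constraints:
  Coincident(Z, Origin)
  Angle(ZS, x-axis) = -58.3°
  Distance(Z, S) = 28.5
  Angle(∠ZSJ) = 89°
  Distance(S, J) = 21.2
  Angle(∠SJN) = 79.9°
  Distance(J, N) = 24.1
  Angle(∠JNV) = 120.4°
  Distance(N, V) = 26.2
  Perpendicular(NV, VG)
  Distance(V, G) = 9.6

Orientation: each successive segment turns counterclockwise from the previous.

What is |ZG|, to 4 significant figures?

12.35

Z is at the origin; ZS runs at -58.3° with length 28.5, so S = (14.98, -24.25). ∠ZSJ = 89.0° gives SJ at 32.70° from the x-axis; with |SJ| = 21.2, J = (32.82, -12.80). ∠SJN = 79.9° gives JN at 132.8° from the x-axis; with |JN| = 24.1, N = (16.44, 4.888). ∠JNV = 120.4° gives NV at -167.6° from the x-axis; with |NV| = 26.2, V = (-9.147, -0.7382). NV ⟂ VG, so VG runs at -77.60°; with |VG| = 9.6, G = (-7.086, -10.11). Then |ZG| = |G − Z| = 12.35.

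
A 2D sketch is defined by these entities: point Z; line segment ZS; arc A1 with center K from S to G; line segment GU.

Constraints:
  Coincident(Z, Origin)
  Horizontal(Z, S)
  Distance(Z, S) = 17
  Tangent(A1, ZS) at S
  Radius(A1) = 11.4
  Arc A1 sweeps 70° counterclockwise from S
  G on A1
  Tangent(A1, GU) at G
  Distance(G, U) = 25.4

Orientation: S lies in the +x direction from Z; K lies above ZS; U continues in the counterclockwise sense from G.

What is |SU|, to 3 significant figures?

36.9

Z is at the origin; ZS is horizontal with |ZS| = 17.0 and S on the +x side, so S = (17.0, 0.00). Tangency of A1 to ZS means the radius KS is perpendicular to ZS, so K = S + (0, 11.4) = (17.0, 11.4). On A1, S sits at bearing -90° from K; a 70° counterclockwise sweep puts G at bearing -20°, so G = K + 11.4·(cos -20°, sin -20°) = (27.7, 7.50). Since A1 is tangent to GU there, KG ⟂ GU, so GU runs along (−sin -20°, cos -20°); with |GU| = 25.4, U = (36.4, 31.4). Then |SU| = |U − S| = 36.9.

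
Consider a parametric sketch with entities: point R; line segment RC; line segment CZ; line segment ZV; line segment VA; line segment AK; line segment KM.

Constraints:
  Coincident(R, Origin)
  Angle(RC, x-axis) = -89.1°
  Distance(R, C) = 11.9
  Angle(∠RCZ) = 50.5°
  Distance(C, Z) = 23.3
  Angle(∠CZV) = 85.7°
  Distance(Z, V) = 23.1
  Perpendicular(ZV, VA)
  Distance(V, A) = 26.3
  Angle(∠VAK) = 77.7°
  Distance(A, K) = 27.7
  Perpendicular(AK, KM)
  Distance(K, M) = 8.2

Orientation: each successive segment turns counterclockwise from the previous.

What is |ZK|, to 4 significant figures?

20.78

ZV is perpendicular to VA, so VA runs at -135.3°; with |VA| = 26.3, A = (-17.01, 1.123). ∠VAK = 77.7° gives AK at -33.00° from the x-axis; with |AK| = 27.7, K = (6.219, -13.96). Then |ZK| = |K − Z| = 20.78.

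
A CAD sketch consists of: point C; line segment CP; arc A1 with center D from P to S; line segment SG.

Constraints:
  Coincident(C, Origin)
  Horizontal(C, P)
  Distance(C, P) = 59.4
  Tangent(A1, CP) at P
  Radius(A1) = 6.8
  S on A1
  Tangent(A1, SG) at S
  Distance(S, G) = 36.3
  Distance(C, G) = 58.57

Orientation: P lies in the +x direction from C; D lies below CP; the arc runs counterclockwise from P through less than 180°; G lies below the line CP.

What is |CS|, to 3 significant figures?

53.1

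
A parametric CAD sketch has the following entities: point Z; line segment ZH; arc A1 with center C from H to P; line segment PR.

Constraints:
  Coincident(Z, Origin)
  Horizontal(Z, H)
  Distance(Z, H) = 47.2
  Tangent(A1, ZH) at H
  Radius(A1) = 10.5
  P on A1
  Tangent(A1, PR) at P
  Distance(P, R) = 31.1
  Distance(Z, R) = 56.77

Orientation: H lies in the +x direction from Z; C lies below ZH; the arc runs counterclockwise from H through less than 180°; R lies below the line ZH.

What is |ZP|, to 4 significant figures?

38.32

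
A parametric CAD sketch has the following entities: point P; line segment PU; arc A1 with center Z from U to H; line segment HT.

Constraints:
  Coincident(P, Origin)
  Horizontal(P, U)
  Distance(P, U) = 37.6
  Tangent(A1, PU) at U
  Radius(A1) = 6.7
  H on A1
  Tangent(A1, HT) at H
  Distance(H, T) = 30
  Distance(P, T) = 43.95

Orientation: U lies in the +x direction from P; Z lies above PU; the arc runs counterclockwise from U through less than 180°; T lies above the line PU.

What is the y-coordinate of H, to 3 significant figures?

10.5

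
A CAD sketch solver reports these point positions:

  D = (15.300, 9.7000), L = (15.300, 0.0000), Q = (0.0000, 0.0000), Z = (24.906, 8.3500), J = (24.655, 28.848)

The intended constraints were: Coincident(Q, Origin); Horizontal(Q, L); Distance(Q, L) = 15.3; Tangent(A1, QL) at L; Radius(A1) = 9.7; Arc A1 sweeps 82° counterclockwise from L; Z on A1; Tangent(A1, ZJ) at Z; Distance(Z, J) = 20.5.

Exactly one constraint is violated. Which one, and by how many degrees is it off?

Tangent(A1, ZJ) at Z — off by 8.70°.

Q = (0.00, 0.00) ✓; Q.y = 0.00, L.y = 0.00 ✓; |QL| = 15.30 ✓; ∠(DL, LQ) = 90.00° ✓; |DL| = 9.700 ✓; bearing(D→Z) − bearing(D→L) = 82.00° ✓; |DZ| = 9.700 ✓; ∠(DZ, ZJ) = 81.30° ✗; |ZJ| = 20.50 ✓.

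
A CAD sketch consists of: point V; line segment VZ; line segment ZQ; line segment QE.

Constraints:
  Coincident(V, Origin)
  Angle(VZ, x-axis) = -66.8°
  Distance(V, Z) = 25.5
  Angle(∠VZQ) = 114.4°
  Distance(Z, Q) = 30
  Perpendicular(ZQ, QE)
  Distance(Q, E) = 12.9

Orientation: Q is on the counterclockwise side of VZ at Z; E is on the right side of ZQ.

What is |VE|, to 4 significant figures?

54.29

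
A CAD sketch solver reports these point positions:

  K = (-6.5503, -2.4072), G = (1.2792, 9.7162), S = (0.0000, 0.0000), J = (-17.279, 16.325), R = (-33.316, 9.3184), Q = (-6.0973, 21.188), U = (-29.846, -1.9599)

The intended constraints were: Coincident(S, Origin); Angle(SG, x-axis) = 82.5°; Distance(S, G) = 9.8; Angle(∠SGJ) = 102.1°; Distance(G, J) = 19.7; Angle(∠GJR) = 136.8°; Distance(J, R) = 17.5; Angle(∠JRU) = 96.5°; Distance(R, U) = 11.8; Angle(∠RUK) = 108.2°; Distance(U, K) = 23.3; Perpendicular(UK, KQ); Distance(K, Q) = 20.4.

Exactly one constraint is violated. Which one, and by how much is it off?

Distance(K, Q) = 20.4 — off by 3.20.

S = (0.00, 0.00) ✓; SG at 82.50° ✓; |SG| = 9.800 ✓; ∠SGJ = 102.1° ✓; |GJ| = 19.70 ✓; ∠GJR = 136.8° ✓; |JR| = 17.50 ✓; ∠JRU = 96.50° ✓; |RU| = 11.80 ✓; ∠RUK = 108.2° ✓; |UK| = 23.30 ✓; ∠(UK, KQ) = 90.00° ✓; |KQ| = 23.60 ✗.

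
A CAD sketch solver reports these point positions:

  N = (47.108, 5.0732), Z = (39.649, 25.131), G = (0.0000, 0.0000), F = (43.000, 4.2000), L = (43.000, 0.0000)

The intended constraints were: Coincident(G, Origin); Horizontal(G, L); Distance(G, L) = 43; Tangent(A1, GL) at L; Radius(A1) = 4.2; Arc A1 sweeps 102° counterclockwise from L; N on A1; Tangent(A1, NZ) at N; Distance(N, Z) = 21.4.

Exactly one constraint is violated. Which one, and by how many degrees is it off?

Tangent(A1, NZ) at N — off by 8.40°.

G = (0.00, 0.00) ✓; G.y = 0.00, L.y = 0.00 ✓; |GL| = 43.00 ✓; ∠(FL, LG) = 90.00° ✓; |FL| = 4.200 ✓; bearing(F→N) − bearing(F→L) = 102.0° ✓; |FN| = 4.200 ✓; ∠(FN, NZ) = 81.60° ✗; |NZ| = 21.40 ✓.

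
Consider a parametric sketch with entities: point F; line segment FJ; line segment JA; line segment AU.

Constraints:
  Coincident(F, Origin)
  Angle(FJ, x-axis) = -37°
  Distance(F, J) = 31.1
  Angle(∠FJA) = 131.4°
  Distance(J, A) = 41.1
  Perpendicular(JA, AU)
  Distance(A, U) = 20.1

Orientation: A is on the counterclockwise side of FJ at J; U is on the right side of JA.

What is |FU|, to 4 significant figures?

75.42

∠FJA = 131.4°, so JA runs at -37.0° + (180° − 131.4°) = 11.60° from the x-axis; with |JA| = 41.1, A = J + 41.1·(cos 11.60°, sin 11.60°) = (65.10, -10.45). JA ⟂ AU; with |AU| = 20.1 on the right of JA, U = A + 20.1·(0.2011, -0.9796) = (69.14, -30.14). Then |FU| = |U − F| = 75.42.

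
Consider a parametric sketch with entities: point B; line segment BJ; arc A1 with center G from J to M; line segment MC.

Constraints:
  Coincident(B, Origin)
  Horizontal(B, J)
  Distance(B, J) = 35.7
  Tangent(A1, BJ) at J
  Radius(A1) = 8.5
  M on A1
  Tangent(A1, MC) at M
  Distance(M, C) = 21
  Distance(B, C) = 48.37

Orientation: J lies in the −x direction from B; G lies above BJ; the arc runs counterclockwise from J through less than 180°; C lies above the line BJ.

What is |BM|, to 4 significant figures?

30.54

B is at the origin; B and J share the same y with |BJ| = 35.7 and J on the −x side, so J = (-35.70, 0.000). The tangent condition forces GJ to be normal to BJ, so G = J + (0, 8.5) = (-35.70, 8.500). Since GM ⟂ MC (tangency), |GC| = √(8.5² + 21.0²) = 22.66 regardless of where M sits on A1. So C lies on both circle(B, 48.37) and circle(G, 22.66); the above-BJ intersection is C = (-37.03, 31.12). M is the foot of the tangent from C: M = (-28.02, 12.15).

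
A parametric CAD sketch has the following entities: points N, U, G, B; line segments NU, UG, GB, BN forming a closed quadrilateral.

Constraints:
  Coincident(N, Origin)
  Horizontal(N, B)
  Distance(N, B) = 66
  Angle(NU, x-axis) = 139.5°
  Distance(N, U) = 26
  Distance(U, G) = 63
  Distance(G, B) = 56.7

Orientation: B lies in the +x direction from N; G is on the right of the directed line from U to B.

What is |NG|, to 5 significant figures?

37.801

Checks: |UG| = 63.00 ✓; |GB| = 56.70 ✓.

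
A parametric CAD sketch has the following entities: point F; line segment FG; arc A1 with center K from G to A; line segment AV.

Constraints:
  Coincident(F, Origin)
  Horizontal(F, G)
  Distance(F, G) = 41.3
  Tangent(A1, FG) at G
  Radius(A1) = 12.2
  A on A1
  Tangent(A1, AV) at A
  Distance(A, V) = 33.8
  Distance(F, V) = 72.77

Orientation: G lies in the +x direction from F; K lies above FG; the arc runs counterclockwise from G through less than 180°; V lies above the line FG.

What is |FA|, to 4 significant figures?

54.43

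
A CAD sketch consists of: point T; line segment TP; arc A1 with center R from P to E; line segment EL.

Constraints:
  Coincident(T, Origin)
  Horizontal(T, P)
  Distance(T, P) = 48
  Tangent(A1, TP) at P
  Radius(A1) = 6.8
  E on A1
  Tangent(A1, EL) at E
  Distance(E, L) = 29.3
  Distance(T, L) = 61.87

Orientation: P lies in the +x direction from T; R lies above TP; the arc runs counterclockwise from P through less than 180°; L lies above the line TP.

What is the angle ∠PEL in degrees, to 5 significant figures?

130.10°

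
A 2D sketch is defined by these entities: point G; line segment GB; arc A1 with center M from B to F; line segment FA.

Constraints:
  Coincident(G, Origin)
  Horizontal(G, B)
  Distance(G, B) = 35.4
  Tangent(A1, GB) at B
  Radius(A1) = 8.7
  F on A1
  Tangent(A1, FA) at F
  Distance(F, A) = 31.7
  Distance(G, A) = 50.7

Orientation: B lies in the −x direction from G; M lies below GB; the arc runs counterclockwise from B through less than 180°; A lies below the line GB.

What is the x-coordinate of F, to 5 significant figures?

-43.265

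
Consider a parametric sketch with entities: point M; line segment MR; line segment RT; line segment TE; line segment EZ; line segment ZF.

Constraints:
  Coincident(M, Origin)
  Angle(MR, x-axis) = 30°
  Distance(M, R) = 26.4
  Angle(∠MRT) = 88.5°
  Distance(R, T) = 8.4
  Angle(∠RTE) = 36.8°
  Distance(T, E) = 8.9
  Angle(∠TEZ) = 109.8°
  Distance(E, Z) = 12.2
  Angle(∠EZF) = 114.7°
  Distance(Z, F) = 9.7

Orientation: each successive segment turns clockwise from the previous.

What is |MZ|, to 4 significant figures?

29.39

M is at the origin; MR runs at 30.0° with length 26.4, so R = (22.86, 13.20). ∠MRT = 88.5° gives RT at -61.50° from the x-axis; with |RT| = 8.4, T = (26.87, 5.818). ∠RTE = 36.8° gives TE at 155.3° from the x-axis; with |TE| = 8.9, E = (18.79, 9.537). ∠TEZ = 109.8° gives EZ at 85.10° from the x-axis; with |EZ| = 12.2, Z = (19.83, 21.69). Then |MZ| = |Z − M| = 29.39.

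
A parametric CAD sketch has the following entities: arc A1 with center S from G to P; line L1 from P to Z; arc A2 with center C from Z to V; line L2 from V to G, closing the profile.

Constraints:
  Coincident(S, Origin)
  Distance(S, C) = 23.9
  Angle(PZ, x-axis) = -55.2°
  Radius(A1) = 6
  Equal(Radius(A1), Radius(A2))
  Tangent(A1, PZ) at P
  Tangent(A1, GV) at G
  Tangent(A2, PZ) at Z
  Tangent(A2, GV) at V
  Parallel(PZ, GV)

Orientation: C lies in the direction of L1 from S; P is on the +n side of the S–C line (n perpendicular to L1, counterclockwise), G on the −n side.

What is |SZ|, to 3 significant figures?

24.6

Tangency of A1 to both parallel lines with radius 6.0 puts P and G at S ± 6.0·n: P = (4.93, 3.42), G = (-4.93, -3.42). Equal radii place Z and V the same way about C: Z = C + 6.0·n = (18.6, -16.2), V = C − 6.0·n = (8.71, -23.0). Then |SZ| = |Z − S| = 24.6.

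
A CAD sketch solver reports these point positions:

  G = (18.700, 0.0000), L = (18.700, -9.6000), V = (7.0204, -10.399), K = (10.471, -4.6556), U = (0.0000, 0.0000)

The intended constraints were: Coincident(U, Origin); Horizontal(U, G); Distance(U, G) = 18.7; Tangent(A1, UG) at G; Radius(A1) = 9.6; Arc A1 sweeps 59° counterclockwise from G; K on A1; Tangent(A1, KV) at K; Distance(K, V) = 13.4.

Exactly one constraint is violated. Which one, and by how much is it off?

Distance(K, V) = 13.4 — off by 6.70.

U = (0.00, 0.00) ✓; U.y = 0.00, G.y = 0.00 ✓; |UG| = 18.70 ✓; ∠(LG, GU) = 90.00° ✓; |LG| = 9.600 ✓; bearing(L→K) − bearing(L→G) = 59.00° ✓; |LK| = 9.600 ✓; ∠(LK, KV) = 90.00° ✓; |KV| = 6.700 ✗.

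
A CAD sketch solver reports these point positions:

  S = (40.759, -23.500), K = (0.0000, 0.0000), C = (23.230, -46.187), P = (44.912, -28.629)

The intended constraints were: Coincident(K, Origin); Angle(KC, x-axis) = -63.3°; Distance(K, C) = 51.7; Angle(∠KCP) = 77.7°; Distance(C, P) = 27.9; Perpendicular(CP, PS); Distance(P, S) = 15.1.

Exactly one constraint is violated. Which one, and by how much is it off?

Distance(P, S) = 15.1 — off by 8.50.

K = (0.00, 0.00) ✓; KC at -63.30° ✓; |KC| = 51.70 ✓; ∠KCP = 77.70° ✓; |CP| = 27.90 ✓; ∠(CP, PS) = 90.00° ✓; |PS| = 6.600 ✗.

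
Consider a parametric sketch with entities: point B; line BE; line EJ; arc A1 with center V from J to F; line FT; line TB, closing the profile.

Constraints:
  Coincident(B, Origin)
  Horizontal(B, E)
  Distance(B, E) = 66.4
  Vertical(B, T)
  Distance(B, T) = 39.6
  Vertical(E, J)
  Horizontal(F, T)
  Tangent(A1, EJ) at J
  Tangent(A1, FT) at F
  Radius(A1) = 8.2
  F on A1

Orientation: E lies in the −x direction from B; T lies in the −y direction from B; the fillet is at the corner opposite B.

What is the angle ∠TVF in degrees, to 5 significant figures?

81.980°

B is at the origin; B and E share the same y with |BE| = 66.4 and E on the −x side, so E = (-66.400, 0.0000). BT is vertical with |BT| = 39.6 and T on the −y side, so T = (0.0000, -39.600). The virtual corner opposite B is at (-66.400, -39.600). Tangency of A1 to EJ means the radius VJ is perpendicular to EJ and tangency of A1 to FT means the radius VF is perpendicular to FT, with radius 8.2, so the center V sits 8.2 in from both sides at V = (-58.200, -31.400). That places the tangent points at J = (-66.400, -31.400) on EJ and F = (-58.200, -39.600) on FT. Then cos ∠TVF = VT·VF / (|VT||VF|), giving 81.980°.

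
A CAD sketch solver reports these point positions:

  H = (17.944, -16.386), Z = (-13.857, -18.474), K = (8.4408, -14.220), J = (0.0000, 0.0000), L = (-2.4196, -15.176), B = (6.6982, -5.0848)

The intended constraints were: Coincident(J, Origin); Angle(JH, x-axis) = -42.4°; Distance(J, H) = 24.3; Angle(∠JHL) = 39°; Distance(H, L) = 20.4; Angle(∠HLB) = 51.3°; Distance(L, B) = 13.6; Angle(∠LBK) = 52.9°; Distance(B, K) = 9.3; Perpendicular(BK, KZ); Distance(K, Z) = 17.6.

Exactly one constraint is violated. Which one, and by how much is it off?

Distance(K, Z) = 17.6 — off by 5.10.

J = (0.00, 0.00) ✓; JH at -42.40° ✓; |JH| = 24.30 ✓; ∠JHL = 39.00° ✓; |HL| = 20.40 ✓; ∠HLB = 51.30° ✓; |LB| = 13.60 ✓; ∠LBK = 52.90° ✓; |BK| = 9.300 ✓; ∠(BK, KZ) = 90.00° ✓; |KZ| = 22.70 ✗.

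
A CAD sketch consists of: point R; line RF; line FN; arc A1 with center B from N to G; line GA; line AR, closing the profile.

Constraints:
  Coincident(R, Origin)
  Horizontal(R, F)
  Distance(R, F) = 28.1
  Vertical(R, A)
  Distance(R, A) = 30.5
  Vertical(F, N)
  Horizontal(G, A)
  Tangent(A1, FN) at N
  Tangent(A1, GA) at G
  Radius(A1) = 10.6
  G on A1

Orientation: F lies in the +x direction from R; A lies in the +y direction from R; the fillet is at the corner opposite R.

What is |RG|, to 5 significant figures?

35.164

R is at the origin; R and F share the same y with |RF| = 28.1 and F on the +x side, so F = (28.100, 0.0000). R and A share the same x with |RA| = 30.5 and A on the +y side, so A = (0.0000, 30.500). The virtual corner opposite R is at (28.100, 30.500). Tangency of A1 to FN means the radius BN is perpendicular to FN and since A1 is tangent to GA there, BG ⟂ GA, with radius 10.6, so the center B sits 10.6 in from both sides at B = (17.500, 19.900). That places the tangent points at N = (28.100, 19.900) on FN and G = (17.500, 30.500) on GA. Then |RG| = |G − R| = 35.164.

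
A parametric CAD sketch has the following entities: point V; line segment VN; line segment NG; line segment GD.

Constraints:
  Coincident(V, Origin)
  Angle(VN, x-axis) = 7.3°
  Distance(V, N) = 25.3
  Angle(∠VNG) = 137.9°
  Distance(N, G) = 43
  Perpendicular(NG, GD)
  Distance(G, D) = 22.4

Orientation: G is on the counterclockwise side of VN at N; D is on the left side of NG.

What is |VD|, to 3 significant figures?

62.0

V is at the origin; VN runs at 7.3° with length 25.3, so N = 25.3·(cos 7.3°, sin 7.3°) = (25.1, 3.21). ∠VNG = 137.9°, so NG runs at 7.3° + (180° − 137.9°) = 49.4° from the x-axis; with |NG| = 43.0, G = N + 43.0·(cos 49.4°, sin 49.4°) = (53.1, 35.9). NG ⟂ GD; with |GD| = 22.4 on the left of NG, D = G + 22.4·(-0.759, 0.651) = (36.1, 50.4). Then |VD| = |D − V| = 62.0.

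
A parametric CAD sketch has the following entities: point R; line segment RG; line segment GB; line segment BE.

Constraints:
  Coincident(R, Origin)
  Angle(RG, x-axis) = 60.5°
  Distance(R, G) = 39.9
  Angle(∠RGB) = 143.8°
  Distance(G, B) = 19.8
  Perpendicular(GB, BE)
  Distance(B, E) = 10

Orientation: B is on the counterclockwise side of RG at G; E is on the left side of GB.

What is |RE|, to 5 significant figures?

53.738

∠RGB = 143.8°, so GB runs at 60.5° + (180° − 143.8°) = 96.700° from the x-axis; with |GB| = 19.8, B = G + 19.8·(cos 96.700°, sin 96.700°) = (17.338, 54.392). GB ⟂ BE; with |BE| = 10.0 on the left of GB, E = B + 10.0·(-0.99317, -0.11667) = (7.4059, 53.225). Then |RE| = |E − R| = 53.738.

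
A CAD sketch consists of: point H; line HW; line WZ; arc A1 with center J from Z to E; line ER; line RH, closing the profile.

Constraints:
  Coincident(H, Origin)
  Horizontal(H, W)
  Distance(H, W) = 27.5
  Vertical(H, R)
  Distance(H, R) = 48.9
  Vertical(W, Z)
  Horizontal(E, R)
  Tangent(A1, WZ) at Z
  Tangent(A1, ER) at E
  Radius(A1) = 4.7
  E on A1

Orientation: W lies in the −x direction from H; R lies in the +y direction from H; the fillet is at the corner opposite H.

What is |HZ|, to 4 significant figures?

52.06

The virtual corner opposite H is at (-27.50, 48.90). The tangent condition forces JZ to be normal to WZ and tangency of A1 to ER means the radius JE is perpendicular to ER, with radius 4.7, so the center J sits 4.7 in from both sides at J = (-22.80, 44.20). That places the tangent points at Z = (-27.50, 44.20) on WZ and E = (-22.80, 48.90) on ER. Then |HZ| = |Z − H| = 52.06.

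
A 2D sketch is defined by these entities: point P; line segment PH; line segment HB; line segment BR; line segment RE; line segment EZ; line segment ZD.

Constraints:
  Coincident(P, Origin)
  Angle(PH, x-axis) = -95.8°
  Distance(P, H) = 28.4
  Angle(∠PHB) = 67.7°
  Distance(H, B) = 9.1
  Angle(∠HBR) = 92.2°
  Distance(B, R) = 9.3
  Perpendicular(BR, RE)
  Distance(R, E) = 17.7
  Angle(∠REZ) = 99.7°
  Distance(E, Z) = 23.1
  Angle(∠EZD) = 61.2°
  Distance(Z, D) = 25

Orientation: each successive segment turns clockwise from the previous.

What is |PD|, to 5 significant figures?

31.640

P is at the origin; PH runs at -95.8° with length 28.4, so H = (-2.8700, -28.255). ∠PHB = 67.7° gives HB at 151.90° from the x-axis; with |HB| = 9.1, B = (-10.897, -23.968). ∠HBR = 92.2° gives BR at 64.100° from the x-axis; with |BR| = 9.3, R = (-6.8351, -15.603). BR is perpendicular to RE, so RE runs at -25.900°; with |RE| = 17.7, E = (9.0871, -23.334). ∠REZ = 99.7° gives EZ at -106.20° from the x-axis; with |EZ| = 23.1, Z = (2.6424, -45.517). ∠EZD = 61.2° gives ZD at 135.00° from the x-axis; with |ZD| = 25.0, D = (-15.035, -27.839). Then |PD| = |D − P| = 31.640.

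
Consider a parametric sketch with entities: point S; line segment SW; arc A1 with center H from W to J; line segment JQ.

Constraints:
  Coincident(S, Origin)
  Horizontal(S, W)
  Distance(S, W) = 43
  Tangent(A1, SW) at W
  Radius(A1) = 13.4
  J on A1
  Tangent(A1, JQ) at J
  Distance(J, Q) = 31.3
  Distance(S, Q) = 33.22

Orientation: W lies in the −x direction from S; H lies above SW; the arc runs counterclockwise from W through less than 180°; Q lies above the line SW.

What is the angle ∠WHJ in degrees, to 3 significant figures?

53.1°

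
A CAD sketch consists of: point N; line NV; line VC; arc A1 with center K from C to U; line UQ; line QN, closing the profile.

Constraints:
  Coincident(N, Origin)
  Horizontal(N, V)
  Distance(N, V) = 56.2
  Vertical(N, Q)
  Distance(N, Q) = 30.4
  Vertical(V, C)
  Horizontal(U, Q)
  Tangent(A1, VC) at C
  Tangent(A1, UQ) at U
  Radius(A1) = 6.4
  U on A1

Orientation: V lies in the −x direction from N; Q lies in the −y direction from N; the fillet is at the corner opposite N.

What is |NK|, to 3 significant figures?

55.3

NQ is vertical with |NQ| = 30.4 and Q on the −y side, so Q = (0.00, -30.4). The virtual corner opposite N is at (-56.2, -30.4). A1 meets VC tangentially, so KC is at right angles to VC and A1 meets UQ tangentially, so KU is at right angles to UQ, with radius 6.4, so the center K sits 6.4 in from both sides at K = (-49.8, -24.0). Then |NK| = |K − N| = 55.3.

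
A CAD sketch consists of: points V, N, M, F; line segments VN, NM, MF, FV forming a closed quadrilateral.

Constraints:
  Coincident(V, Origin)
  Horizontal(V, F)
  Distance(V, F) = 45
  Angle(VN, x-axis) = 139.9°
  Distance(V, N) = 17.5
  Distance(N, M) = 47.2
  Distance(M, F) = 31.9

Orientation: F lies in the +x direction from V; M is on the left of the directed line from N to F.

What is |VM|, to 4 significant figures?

41.77

Checks: |NM| = 47.20 ✓; |MF| = 31.90 ✓.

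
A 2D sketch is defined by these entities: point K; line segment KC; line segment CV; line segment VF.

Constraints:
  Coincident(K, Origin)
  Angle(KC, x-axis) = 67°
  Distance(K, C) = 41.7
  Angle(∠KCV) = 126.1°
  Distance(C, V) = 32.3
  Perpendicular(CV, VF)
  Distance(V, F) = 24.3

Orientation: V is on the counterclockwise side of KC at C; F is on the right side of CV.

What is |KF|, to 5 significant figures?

81.224

K is at the origin; KC runs at 67.0° with length 41.7, so C = 41.7·(cos 67.0°, sin 67.0°) = (16.293, 38.385). ∠KCV = 126.1°, so CV runs at 67.0° + (180° − 126.1°) = 120.90° from the x-axis; with |CV| = 32.3, V = C + 32.3·(cos 120.90°, sin 120.90°) = (-0.29389, 66.101). CV ⟂ VF; with |VF| = 24.3 on the right of CV, F = V + 24.3·(0.85806, 0.51354) = (20.557, 78.580). Then |KF| = |F − K| = 81.224.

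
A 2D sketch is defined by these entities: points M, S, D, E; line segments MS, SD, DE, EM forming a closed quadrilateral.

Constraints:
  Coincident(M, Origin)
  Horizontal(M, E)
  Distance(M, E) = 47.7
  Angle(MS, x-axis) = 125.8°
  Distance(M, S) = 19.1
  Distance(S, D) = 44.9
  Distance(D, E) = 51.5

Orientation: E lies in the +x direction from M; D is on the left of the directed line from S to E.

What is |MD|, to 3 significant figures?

50.4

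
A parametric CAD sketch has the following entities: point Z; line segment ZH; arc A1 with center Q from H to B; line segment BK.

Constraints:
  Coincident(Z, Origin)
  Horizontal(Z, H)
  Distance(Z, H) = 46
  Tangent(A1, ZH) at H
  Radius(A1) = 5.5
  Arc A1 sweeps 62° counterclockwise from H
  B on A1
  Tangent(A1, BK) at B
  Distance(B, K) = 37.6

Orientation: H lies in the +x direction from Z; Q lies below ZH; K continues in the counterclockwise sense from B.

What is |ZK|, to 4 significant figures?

43.08

Z is at the origin; ZH is horizontal with |ZH| = 46.0 and H on the +x side, so H = (46.00, 0.000). Tangency of A1 to ZH means the radius QH is perpendicular to ZH, so Q = H + (0, -5.5) = (46.00, -5.500). On A1, H sits at bearing 90° from Q; a 62° counterclockwise sweep puts B at bearing 152°, so B = Q + 5.5·(cos 152°, sin 152°) = (41.14, -2.918). Tangency of A1 to BK means the radius QB is perpendicular to BK, so BK runs along (−sin 152°, cos 152°); with |BK| = 37.6, K = (23.49, -36.12). Then |ZK| = |K − Z| = 43.08.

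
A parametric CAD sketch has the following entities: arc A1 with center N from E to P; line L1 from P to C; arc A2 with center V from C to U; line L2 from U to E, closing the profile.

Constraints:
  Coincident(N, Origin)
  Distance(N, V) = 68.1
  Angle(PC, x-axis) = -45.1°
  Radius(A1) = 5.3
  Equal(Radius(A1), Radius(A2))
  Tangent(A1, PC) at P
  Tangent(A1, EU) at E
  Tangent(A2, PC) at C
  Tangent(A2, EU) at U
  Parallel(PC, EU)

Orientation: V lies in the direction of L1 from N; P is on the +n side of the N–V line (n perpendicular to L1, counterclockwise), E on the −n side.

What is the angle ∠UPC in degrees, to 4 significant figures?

8.847°

Tangency of A1 to both parallel lines with radius 5.3 puts P and E at N ± 5.3·n: P = (3.754, 3.741), E = (-3.754, -3.741). Equal radii place C and U the same way about V: C = V + 5.3·n = (51.82, -44.50), U = V − 5.3·n = (44.32, -51.98). Then cos ∠UPC = PU·PC / (|PU||PC|), giving 8.847°.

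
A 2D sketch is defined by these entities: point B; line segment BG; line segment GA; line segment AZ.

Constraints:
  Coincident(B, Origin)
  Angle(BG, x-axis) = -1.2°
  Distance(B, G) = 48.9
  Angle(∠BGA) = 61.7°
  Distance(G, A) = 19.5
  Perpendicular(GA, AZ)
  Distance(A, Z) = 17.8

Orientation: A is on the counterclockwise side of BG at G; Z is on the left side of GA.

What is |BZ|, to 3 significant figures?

25.5

B is at the origin; BG runs at -1.2° with length 48.9, so G = 48.9·(cos -1.2°, sin -1.2°) = (48.9, -1.02). ∠BGA = 61.7°, so GA runs at -1.2° + (180° − 61.7°) = 117° from the x-axis; with |GA| = 19.5, A = G + 19.5·(cos 117°, sin 117°) = (40.0, 16.3). GA is perpendicular to AZ; with |AZ| = 17.8 on the left of GA, Z = A + 17.8·(-0.890, -0.456) = (24.2, 8.23). Then |BZ| = |Z − B| = 25.5.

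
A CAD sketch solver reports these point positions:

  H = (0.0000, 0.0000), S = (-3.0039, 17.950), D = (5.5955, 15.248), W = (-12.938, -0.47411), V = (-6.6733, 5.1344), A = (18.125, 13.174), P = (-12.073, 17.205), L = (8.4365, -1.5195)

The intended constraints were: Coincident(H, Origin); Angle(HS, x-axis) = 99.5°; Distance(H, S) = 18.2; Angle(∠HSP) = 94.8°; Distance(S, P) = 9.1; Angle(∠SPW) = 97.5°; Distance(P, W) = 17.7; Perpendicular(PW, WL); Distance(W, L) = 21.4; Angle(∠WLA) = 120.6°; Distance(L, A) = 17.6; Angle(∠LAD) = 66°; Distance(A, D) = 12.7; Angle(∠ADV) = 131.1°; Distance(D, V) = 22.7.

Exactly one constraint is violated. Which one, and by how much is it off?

Distance(D, V) = 22.7 — off by 6.80.

H = (0.00, 0.00) ✓; HS at 99.50° ✓; |HS| = 18.20 ✓; ∠HSP = 94.80° ✓; |SP| = 9.100 ✓; ∠SPW = 97.50° ✓; |PW| = 17.70 ✓; ∠(PW, WL) = 90.00° ✓; |WL| = 21.40 ✓; ∠WLA = 120.6° ✓; |LA| = 17.60 ✓; ∠LAD = 66.00° ✓; |AD| = 12.70 ✓; ∠ADV = 131.1° ✓; |DV| = 15.90 ✗.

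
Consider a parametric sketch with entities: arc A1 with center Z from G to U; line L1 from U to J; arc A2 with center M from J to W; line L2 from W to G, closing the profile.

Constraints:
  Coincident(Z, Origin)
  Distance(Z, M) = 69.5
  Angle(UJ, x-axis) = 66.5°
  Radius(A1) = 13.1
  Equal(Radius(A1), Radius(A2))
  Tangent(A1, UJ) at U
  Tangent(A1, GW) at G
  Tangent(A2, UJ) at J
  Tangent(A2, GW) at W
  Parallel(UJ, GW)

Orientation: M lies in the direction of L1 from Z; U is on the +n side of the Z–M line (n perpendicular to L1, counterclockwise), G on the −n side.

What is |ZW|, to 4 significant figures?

70.72

Tangency of A1 to both parallel lines with radius 13.1 puts U and G at Z ± 13.1·n: U = (-12.01, 5.224), G = (12.01, -5.224). Equal radii place J and W the same way about M: J = M + 13.1·n = (15.70, 68.96), W = M − 13.1·n = (39.73, 58.51). Then |ZW| = |W − Z| = 70.72.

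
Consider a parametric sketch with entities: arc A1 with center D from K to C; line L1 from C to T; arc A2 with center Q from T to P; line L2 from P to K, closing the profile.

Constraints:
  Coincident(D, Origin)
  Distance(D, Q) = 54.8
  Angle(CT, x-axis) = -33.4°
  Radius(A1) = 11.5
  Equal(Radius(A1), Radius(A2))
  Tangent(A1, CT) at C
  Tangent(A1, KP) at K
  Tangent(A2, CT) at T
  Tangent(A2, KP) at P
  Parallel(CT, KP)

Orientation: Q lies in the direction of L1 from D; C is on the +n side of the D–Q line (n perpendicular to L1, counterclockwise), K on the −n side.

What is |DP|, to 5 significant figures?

55.994

The slot axis is L1's direction at -33.4°, so u = (cos -33.4°, sin -33.4°) = (0.83485, -0.55048) and n = (−sin -33.4°, cos -33.4°) = (0.55048, 0.83485). D is at the origin and Q lies 54.8 along u from D, so Q = 54.8·u = (45.750, -30.166). Tangency of A1 to both parallel lines with radius 11.5 puts C and K at D ± 11.5·n: C = (6.3305, 9.6008), K = (-6.3305, -9.6008). Equal radii place T and P the same way about Q: T = Q + 11.5·n = (52.080, -20.566), P = Q − 11.5·n = (39.419, -39.767). Then |DP| = |P − D| = 55.994.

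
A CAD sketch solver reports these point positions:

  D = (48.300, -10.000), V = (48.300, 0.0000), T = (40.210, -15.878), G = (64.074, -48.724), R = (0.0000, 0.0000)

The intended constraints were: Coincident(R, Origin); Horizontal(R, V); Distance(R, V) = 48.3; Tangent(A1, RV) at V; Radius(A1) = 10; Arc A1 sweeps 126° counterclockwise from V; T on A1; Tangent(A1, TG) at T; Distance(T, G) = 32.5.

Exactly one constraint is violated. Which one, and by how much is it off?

Distance(T, G) = 32.5 — off by 8.10.

R = (0.00, 0.00) ✓; R.y = 0.00, V.y = 0.00 ✓; |RV| = 48.30 ✓; ∠(DV, VR) = 90.00° ✓; |DV| = 10.00 ✓; bearing(D→T) − bearing(D→V) = 126.0° ✓; |DT| = 10.00 ✓; ∠(DT, TG) = 90.00° ✓; |TG| = 40.60 ✗.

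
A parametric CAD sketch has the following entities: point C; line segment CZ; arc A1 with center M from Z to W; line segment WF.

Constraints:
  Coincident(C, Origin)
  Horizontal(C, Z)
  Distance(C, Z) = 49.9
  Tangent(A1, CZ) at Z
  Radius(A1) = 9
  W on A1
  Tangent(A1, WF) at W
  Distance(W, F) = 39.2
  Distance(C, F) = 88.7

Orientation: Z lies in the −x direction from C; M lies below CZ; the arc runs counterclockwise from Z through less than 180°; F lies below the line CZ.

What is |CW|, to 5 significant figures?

56.747

C is at the origin; CZ is horizontal with |CZ| = 49.9 and Z on the −x side, so Z = (-49.900, 0.0000). Tangency of A1 to CZ means the radius MZ is perpendicular to CZ, so M = Z + (0, -9) = (-49.900, -9.0000). Since MW ⟂ WF (tangency), |MF| = √(9.0² + 39.2²) = 40.220 regardless of where W sits on A1. So F lies on both circle(C, 88.7) and circle(M, 40.220); the below-CZ intersection is F = (-82.521, -32.527). W is the foot of the tangent from F: W = (-56.665, -3.0636).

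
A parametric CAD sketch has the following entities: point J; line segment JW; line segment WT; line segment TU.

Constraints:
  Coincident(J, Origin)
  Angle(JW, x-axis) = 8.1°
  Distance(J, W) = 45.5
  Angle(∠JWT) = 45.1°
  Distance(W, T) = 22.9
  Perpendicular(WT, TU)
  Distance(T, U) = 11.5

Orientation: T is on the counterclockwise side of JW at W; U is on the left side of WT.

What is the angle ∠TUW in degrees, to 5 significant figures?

63.335°

J is at the origin; JW runs at 8.1° with length 45.5, so W = 45.5·(cos 8.1°, sin 8.1°) = (45.046, 6.4110). ∠JWT = 45.1°, so WT runs at 8.1° + (180° − 45.1°) = 143.00° from the x-axis; with |WT| = 22.9, T = W + 22.9·(cos 143.00°, sin 143.00°) = (26.757, 20.193). WT is perpendicular to TU; with |TU| = 11.5 on the left of WT, U = T + 11.5·(-0.60182, -0.79864) = (19.836, 11.008). Then cos ∠TUW = UT·UW / (|UT||UW|), giving 63.335°.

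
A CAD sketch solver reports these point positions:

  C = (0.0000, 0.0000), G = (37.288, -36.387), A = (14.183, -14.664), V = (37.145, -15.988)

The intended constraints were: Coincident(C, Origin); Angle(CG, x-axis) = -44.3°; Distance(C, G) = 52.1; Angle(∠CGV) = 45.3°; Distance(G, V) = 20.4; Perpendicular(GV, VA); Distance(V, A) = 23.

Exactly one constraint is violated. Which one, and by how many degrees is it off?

Perpendicular(GV, VA) — off by 3.70°.

C = (0.00, 0.00) ✓; CG at -44.30° ✓; |CG| = 52.10 ✓; ∠CGV = 45.30° ✓; |GV| = 20.40 ✓; ∠(GV, VA) = 86.30° ✗; |VA| = 23.00 ✓.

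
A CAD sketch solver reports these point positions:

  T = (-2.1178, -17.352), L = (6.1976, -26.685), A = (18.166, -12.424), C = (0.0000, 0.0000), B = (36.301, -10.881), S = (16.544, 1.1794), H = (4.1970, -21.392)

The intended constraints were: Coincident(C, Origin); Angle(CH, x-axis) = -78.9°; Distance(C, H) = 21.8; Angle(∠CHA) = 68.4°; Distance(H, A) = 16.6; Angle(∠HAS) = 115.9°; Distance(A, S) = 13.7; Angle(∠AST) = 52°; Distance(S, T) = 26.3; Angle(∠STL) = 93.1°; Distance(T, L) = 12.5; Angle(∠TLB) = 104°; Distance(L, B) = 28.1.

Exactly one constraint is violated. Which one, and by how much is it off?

Distance(L, B) = 28.1 — off by 5.90.

C = (0.00, 0.00) ✓; CH at -78.90° ✓; |CH| = 21.80 ✓; ∠CHA = 68.40° ✓; |HA| = 16.60 ✓; ∠HAS = 115.9° ✓; |AS| = 13.70 ✓; ∠AST = 52.00° ✓; |ST| = 26.30 ✓; ∠STL = 93.10° ✓; |TL| = 12.50 ✓; ∠TLB = 104.0° ✓; |LB| = 34.00 ✗.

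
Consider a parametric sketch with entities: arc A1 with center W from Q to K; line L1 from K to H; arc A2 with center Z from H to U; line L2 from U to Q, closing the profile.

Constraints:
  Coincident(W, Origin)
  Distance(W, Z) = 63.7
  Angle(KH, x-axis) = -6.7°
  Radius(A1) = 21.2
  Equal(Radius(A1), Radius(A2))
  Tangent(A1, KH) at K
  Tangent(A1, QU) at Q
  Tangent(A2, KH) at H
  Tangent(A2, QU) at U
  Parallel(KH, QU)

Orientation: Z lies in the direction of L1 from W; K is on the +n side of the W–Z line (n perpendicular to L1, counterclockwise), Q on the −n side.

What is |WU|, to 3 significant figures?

67.1

The slot axis is L1's direction at -6.7°, so u = (cos -6.7°, sin -6.7°) = (0.993, -0.117) and n = (−sin -6.7°, cos -6.7°) = (0.117, 0.993). W is at the origin and Z lies 63.7 along u from W, so Z = 63.7·u = (63.3, -7.43). Tangency of A1 to both parallel lines with radius 21.2 puts K and Q at W ± 21.2·n: K = (2.47, 21.1), Q = (-2.47, -21.1). Equal radii place H and U the same way about Z: H = Z + 21.2·n = (65.7, 13.6), U = Z − 21.2·n = (60.8, -28.5). Then |WU| = |U − W| = 67.1.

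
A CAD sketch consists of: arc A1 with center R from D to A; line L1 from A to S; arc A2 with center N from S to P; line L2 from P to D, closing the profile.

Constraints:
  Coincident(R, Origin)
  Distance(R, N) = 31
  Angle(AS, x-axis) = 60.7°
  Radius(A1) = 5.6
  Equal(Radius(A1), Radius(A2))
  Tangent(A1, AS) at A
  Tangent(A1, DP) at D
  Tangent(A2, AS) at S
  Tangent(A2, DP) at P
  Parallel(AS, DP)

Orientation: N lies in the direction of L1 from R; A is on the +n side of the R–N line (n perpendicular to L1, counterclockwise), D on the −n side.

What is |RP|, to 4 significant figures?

31.50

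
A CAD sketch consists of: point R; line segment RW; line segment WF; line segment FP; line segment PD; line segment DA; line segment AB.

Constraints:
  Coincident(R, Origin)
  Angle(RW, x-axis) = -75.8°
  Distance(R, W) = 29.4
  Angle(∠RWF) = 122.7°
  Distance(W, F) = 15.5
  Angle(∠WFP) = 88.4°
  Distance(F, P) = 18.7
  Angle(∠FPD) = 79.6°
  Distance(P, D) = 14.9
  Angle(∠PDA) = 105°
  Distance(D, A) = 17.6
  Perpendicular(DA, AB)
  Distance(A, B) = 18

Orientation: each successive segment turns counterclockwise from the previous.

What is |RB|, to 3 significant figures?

43.3

∠PDA = 105.0° gives DA at -112° from the x-axis; with |DA| = 17.6, A = (6.09, -30.2). DA ⟂ AB, so AB runs at -21.5°; with |AB| = 18.0, B = (22.8, -36.8). Then |RB| = |B − R| = 43.3.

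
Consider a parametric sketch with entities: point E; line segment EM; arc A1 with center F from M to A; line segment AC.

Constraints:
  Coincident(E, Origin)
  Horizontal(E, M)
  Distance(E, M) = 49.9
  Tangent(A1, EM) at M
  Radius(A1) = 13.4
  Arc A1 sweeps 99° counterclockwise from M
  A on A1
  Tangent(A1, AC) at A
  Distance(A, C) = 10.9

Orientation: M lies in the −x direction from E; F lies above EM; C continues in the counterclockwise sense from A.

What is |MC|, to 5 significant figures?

28.682

E is at the origin; E and M share the same y with |EM| = 49.9 and M on the −x side, so M = (-49.900, 0.0000). The tangent condition forces FM to be normal to EM, so F = M + (0, 13.4) = (-49.900, 13.400). On A1, M sits at bearing -90° from F; a 99° counterclockwise sweep puts A at bearing 9°, so A = F + 13.4·(cos 9°, sin 9°) = (-36.665, 15.496). A1 meets AC tangentially, so FA is at right angles to AC, so AC runs along (−sin 9°, cos 9°); with |AC| = 10.9, C = (-38.370, 26.262). Then |MC| = |C − M| = 28.682.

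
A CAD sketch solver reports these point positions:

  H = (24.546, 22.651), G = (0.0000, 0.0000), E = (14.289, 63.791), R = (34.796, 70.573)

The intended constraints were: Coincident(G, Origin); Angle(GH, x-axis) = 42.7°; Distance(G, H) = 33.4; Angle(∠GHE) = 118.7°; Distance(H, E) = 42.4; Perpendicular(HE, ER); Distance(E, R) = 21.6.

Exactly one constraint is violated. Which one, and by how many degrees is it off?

Perpendicular(HE, ER) — off by 4.30°.

G = (0.00, 0.00) ✓; GH at 42.70° ✓; |GH| = 33.40 ✓; ∠GHE = 118.7° ✓; |HE| = 42.40 ✓; ∠(HE, ER) = 85.70° ✗; |ER| = 21.60 ✓.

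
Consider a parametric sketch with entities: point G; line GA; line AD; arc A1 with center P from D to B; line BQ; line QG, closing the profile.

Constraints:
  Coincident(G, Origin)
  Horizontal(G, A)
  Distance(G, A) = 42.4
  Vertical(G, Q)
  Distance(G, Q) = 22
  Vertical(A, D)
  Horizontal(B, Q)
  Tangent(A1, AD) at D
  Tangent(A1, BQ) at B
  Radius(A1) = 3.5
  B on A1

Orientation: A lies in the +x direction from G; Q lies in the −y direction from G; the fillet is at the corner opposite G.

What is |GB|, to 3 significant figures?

44.7

The virtual corner opposite G is at (42.4, -22.0). Since A1 is tangent to AD there, PD ⟂ AD and since A1 is tangent to BQ there, PB ⟂ BQ, with radius 3.5, so the center P sits 3.5 in from both sides at P = (38.9, -18.5). That places the tangent points at D = (42.4, -18.5) on AD and B = (38.9, -22.0) on BQ. Then |GB| = |B − G| = 44.7.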